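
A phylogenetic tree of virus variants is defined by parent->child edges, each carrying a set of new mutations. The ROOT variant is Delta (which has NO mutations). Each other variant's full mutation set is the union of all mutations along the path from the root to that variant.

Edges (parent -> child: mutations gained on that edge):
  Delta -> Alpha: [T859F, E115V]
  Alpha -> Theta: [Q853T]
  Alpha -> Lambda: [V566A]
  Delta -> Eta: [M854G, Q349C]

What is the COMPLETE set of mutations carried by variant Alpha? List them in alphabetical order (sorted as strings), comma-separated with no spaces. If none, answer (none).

Answer: E115V,T859F

Derivation:
At Delta: gained [] -> total []
At Alpha: gained ['T859F', 'E115V'] -> total ['E115V', 'T859F']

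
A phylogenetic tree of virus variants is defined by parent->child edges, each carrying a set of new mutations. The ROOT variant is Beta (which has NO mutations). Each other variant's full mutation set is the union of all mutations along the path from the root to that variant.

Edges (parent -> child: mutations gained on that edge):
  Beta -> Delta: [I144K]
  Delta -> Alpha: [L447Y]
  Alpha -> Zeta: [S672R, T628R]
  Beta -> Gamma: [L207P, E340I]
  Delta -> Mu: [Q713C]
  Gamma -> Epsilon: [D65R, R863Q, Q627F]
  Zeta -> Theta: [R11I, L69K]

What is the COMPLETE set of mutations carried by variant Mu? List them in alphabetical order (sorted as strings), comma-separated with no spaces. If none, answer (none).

At Beta: gained [] -> total []
At Delta: gained ['I144K'] -> total ['I144K']
At Mu: gained ['Q713C'] -> total ['I144K', 'Q713C']

Answer: I144K,Q713C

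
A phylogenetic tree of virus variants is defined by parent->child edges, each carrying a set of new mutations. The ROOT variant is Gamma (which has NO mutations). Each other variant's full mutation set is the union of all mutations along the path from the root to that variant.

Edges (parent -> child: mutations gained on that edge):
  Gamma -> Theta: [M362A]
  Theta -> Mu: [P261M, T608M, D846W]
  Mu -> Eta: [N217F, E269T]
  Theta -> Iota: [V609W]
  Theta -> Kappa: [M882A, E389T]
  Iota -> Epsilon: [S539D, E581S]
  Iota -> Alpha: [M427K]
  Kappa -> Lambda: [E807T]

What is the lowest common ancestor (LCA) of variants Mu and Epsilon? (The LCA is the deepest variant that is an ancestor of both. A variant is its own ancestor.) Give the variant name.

Path from root to Mu: Gamma -> Theta -> Mu
  ancestors of Mu: {Gamma, Theta, Mu}
Path from root to Epsilon: Gamma -> Theta -> Iota -> Epsilon
  ancestors of Epsilon: {Gamma, Theta, Iota, Epsilon}
Common ancestors: {Gamma, Theta}
Walk up from Epsilon: Epsilon (not in ancestors of Mu), Iota (not in ancestors of Mu), Theta (in ancestors of Mu), Gamma (in ancestors of Mu)
Deepest common ancestor (LCA) = Theta

Answer: Theta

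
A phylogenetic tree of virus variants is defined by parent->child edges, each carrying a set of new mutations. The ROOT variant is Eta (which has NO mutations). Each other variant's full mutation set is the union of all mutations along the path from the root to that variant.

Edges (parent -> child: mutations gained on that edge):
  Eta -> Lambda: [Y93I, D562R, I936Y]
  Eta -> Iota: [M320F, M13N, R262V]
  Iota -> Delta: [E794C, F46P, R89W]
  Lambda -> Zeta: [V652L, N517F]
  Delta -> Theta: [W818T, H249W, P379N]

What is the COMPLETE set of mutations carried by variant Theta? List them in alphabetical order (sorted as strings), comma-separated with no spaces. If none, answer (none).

At Eta: gained [] -> total []
At Iota: gained ['M320F', 'M13N', 'R262V'] -> total ['M13N', 'M320F', 'R262V']
At Delta: gained ['E794C', 'F46P', 'R89W'] -> total ['E794C', 'F46P', 'M13N', 'M320F', 'R262V', 'R89W']
At Theta: gained ['W818T', 'H249W', 'P379N'] -> total ['E794C', 'F46P', 'H249W', 'M13N', 'M320F', 'P379N', 'R262V', 'R89W', 'W818T']

Answer: E794C,F46P,H249W,M13N,M320F,P379N,R262V,R89W,W818T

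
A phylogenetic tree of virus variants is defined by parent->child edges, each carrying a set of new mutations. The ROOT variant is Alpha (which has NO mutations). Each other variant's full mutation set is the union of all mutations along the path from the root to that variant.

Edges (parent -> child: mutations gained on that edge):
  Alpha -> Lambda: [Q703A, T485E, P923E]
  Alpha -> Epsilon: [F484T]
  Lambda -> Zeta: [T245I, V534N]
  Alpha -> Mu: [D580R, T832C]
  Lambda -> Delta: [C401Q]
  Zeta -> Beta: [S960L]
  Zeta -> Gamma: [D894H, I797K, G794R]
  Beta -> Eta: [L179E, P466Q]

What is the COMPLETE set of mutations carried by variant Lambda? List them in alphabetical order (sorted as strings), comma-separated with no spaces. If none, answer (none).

At Alpha: gained [] -> total []
At Lambda: gained ['Q703A', 'T485E', 'P923E'] -> total ['P923E', 'Q703A', 'T485E']

Answer: P923E,Q703A,T485E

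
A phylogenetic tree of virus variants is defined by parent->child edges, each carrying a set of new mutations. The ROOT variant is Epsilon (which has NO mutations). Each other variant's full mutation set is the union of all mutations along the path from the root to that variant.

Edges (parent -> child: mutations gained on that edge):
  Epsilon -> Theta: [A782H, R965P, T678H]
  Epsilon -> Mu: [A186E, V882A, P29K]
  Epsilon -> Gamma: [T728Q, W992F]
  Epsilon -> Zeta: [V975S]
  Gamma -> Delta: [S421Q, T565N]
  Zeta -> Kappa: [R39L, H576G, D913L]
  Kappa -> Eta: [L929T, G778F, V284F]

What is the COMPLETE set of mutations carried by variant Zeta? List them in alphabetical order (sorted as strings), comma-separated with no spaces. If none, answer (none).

Answer: V975S

Derivation:
At Epsilon: gained [] -> total []
At Zeta: gained ['V975S'] -> total ['V975S']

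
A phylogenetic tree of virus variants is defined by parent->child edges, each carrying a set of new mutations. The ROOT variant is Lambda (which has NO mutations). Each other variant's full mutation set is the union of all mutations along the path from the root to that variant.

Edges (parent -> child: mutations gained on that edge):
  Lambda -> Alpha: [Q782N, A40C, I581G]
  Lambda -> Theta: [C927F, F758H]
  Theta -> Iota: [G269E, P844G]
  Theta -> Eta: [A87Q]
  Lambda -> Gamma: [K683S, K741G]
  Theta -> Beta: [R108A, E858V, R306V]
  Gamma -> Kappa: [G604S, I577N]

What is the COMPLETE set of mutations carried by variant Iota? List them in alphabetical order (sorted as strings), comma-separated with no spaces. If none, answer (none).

At Lambda: gained [] -> total []
At Theta: gained ['C927F', 'F758H'] -> total ['C927F', 'F758H']
At Iota: gained ['G269E', 'P844G'] -> total ['C927F', 'F758H', 'G269E', 'P844G']

Answer: C927F,F758H,G269E,P844G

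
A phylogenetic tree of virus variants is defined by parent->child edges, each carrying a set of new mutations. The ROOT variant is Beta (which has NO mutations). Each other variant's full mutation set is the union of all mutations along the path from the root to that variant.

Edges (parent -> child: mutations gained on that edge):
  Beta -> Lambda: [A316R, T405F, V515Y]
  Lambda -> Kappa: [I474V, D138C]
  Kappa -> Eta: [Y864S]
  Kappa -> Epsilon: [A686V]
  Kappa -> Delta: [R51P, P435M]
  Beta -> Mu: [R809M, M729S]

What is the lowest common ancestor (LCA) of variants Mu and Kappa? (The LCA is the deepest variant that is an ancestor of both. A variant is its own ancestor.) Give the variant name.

Answer: Beta

Derivation:
Path from root to Mu: Beta -> Mu
  ancestors of Mu: {Beta, Mu}
Path from root to Kappa: Beta -> Lambda -> Kappa
  ancestors of Kappa: {Beta, Lambda, Kappa}
Common ancestors: {Beta}
Walk up from Kappa: Kappa (not in ancestors of Mu), Lambda (not in ancestors of Mu), Beta (in ancestors of Mu)
Deepest common ancestor (LCA) = Beta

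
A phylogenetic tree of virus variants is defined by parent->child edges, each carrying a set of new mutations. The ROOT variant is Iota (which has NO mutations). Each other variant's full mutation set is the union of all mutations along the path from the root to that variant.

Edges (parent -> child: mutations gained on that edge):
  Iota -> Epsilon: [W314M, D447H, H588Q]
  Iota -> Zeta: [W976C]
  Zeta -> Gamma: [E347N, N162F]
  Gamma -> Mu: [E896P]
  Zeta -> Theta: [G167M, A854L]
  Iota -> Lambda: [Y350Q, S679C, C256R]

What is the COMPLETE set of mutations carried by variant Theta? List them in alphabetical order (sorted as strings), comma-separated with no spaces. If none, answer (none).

Answer: A854L,G167M,W976C

Derivation:
At Iota: gained [] -> total []
At Zeta: gained ['W976C'] -> total ['W976C']
At Theta: gained ['G167M', 'A854L'] -> total ['A854L', 'G167M', 'W976C']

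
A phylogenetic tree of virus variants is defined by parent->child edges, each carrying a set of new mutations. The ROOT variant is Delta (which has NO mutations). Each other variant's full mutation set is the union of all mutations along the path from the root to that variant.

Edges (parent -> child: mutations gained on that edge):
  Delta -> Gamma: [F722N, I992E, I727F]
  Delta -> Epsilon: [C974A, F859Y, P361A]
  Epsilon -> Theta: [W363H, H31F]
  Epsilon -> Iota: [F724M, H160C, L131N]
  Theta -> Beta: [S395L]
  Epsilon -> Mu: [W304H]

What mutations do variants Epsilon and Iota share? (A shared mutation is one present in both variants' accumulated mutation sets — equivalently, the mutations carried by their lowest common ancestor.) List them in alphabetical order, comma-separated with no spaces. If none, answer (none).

Answer: C974A,F859Y,P361A

Derivation:
Accumulating mutations along path to Epsilon:
  At Delta: gained [] -> total []
  At Epsilon: gained ['C974A', 'F859Y', 'P361A'] -> total ['C974A', 'F859Y', 'P361A']
Mutations(Epsilon) = ['C974A', 'F859Y', 'P361A']
Accumulating mutations along path to Iota:
  At Delta: gained [] -> total []
  At Epsilon: gained ['C974A', 'F859Y', 'P361A'] -> total ['C974A', 'F859Y', 'P361A']
  At Iota: gained ['F724M', 'H160C', 'L131N'] -> total ['C974A', 'F724M', 'F859Y', 'H160C', 'L131N', 'P361A']
Mutations(Iota) = ['C974A', 'F724M', 'F859Y', 'H160C', 'L131N', 'P361A']
Intersection: ['C974A', 'F859Y', 'P361A'] ∩ ['C974A', 'F724M', 'F859Y', 'H160C', 'L131N', 'P361A'] = ['C974A', 'F859Y', 'P361A']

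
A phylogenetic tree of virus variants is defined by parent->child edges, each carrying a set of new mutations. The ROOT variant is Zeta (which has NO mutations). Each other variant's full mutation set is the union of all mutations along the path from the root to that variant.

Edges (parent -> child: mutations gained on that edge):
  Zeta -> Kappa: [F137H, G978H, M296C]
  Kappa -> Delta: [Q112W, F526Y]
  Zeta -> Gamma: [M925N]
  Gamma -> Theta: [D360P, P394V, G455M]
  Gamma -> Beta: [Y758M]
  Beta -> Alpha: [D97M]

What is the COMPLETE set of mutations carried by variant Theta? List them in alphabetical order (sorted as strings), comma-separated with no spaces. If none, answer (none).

Answer: D360P,G455M,M925N,P394V

Derivation:
At Zeta: gained [] -> total []
At Gamma: gained ['M925N'] -> total ['M925N']
At Theta: gained ['D360P', 'P394V', 'G455M'] -> total ['D360P', 'G455M', 'M925N', 'P394V']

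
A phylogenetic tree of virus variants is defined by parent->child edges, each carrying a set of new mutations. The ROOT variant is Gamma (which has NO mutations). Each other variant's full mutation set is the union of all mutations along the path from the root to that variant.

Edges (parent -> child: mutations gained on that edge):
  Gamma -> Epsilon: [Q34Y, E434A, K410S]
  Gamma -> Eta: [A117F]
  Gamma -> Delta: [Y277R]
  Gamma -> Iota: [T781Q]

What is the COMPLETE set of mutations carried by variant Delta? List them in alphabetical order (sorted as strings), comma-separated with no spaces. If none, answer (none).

At Gamma: gained [] -> total []
At Delta: gained ['Y277R'] -> total ['Y277R']

Answer: Y277R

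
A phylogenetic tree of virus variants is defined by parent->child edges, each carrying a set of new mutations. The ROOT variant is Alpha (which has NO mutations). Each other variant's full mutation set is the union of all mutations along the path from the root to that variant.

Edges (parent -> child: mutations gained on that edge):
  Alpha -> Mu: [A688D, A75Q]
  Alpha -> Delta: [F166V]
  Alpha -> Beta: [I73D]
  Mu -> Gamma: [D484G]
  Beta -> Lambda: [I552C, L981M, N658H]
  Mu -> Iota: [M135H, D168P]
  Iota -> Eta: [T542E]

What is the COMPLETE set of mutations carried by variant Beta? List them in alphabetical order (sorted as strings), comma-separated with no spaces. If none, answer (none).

Answer: I73D

Derivation:
At Alpha: gained [] -> total []
At Beta: gained ['I73D'] -> total ['I73D']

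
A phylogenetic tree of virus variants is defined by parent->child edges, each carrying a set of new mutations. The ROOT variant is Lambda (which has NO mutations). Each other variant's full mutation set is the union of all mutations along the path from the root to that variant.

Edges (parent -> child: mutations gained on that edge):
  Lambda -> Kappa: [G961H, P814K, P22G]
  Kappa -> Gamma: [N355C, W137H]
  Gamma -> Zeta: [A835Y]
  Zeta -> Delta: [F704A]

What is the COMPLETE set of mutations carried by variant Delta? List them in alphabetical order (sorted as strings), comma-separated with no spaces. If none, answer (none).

Answer: A835Y,F704A,G961H,N355C,P22G,P814K,W137H

Derivation:
At Lambda: gained [] -> total []
At Kappa: gained ['G961H', 'P814K', 'P22G'] -> total ['G961H', 'P22G', 'P814K']
At Gamma: gained ['N355C', 'W137H'] -> total ['G961H', 'N355C', 'P22G', 'P814K', 'W137H']
At Zeta: gained ['A835Y'] -> total ['A835Y', 'G961H', 'N355C', 'P22G', 'P814K', 'W137H']
At Delta: gained ['F704A'] -> total ['A835Y', 'F704A', 'G961H', 'N355C', 'P22G', 'P814K', 'W137H']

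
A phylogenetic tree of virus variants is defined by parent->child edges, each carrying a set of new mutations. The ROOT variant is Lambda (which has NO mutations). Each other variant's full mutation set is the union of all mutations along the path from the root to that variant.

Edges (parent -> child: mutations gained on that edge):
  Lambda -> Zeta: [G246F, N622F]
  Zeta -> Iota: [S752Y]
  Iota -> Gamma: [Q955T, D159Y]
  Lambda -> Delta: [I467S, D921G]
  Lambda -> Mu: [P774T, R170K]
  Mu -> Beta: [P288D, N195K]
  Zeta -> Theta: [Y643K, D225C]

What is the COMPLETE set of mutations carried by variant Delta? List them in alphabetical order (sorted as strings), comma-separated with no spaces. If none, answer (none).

At Lambda: gained [] -> total []
At Delta: gained ['I467S', 'D921G'] -> total ['D921G', 'I467S']

Answer: D921G,I467S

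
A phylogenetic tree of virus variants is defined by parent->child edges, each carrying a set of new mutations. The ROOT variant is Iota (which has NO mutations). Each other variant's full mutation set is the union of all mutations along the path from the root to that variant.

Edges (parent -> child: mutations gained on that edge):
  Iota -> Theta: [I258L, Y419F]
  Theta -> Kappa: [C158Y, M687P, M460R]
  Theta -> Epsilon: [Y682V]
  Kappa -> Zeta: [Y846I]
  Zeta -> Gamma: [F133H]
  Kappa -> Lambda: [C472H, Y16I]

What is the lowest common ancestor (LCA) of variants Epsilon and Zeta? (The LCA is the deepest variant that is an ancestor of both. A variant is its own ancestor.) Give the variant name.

Answer: Theta

Derivation:
Path from root to Epsilon: Iota -> Theta -> Epsilon
  ancestors of Epsilon: {Iota, Theta, Epsilon}
Path from root to Zeta: Iota -> Theta -> Kappa -> Zeta
  ancestors of Zeta: {Iota, Theta, Kappa, Zeta}
Common ancestors: {Iota, Theta}
Walk up from Zeta: Zeta (not in ancestors of Epsilon), Kappa (not in ancestors of Epsilon), Theta (in ancestors of Epsilon), Iota (in ancestors of Epsilon)
Deepest common ancestor (LCA) = Theta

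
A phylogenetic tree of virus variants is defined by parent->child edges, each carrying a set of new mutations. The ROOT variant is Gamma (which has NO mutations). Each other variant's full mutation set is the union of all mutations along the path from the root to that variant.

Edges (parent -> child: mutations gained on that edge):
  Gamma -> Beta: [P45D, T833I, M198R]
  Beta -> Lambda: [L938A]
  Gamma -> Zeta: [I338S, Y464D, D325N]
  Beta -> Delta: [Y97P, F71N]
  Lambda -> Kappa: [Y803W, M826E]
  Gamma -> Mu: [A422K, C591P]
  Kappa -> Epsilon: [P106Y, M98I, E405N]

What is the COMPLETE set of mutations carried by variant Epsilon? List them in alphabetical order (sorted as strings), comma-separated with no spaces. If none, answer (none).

Answer: E405N,L938A,M198R,M826E,M98I,P106Y,P45D,T833I,Y803W

Derivation:
At Gamma: gained [] -> total []
At Beta: gained ['P45D', 'T833I', 'M198R'] -> total ['M198R', 'P45D', 'T833I']
At Lambda: gained ['L938A'] -> total ['L938A', 'M198R', 'P45D', 'T833I']
At Kappa: gained ['Y803W', 'M826E'] -> total ['L938A', 'M198R', 'M826E', 'P45D', 'T833I', 'Y803W']
At Epsilon: gained ['P106Y', 'M98I', 'E405N'] -> total ['E405N', 'L938A', 'M198R', 'M826E', 'M98I', 'P106Y', 'P45D', 'T833I', 'Y803W']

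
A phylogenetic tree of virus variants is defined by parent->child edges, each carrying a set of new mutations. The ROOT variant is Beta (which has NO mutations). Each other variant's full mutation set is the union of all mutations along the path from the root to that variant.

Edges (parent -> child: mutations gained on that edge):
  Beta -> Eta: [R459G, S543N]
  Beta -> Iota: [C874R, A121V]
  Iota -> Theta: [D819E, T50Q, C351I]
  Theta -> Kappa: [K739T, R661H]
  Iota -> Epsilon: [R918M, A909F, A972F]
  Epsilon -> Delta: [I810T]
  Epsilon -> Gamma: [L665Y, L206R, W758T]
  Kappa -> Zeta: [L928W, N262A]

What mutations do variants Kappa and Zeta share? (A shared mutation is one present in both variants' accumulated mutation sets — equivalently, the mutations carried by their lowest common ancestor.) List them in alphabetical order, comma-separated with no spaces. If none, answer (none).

Answer: A121V,C351I,C874R,D819E,K739T,R661H,T50Q

Derivation:
Accumulating mutations along path to Kappa:
  At Beta: gained [] -> total []
  At Iota: gained ['C874R', 'A121V'] -> total ['A121V', 'C874R']
  At Theta: gained ['D819E', 'T50Q', 'C351I'] -> total ['A121V', 'C351I', 'C874R', 'D819E', 'T50Q']
  At Kappa: gained ['K739T', 'R661H'] -> total ['A121V', 'C351I', 'C874R', 'D819E', 'K739T', 'R661H', 'T50Q']
Mutations(Kappa) = ['A121V', 'C351I', 'C874R', 'D819E', 'K739T', 'R661H', 'T50Q']
Accumulating mutations along path to Zeta:
  At Beta: gained [] -> total []
  At Iota: gained ['C874R', 'A121V'] -> total ['A121V', 'C874R']
  At Theta: gained ['D819E', 'T50Q', 'C351I'] -> total ['A121V', 'C351I', 'C874R', 'D819E', 'T50Q']
  At Kappa: gained ['K739T', 'R661H'] -> total ['A121V', 'C351I', 'C874R', 'D819E', 'K739T', 'R661H', 'T50Q']
  At Zeta: gained ['L928W', 'N262A'] -> total ['A121V', 'C351I', 'C874R', 'D819E', 'K739T', 'L928W', 'N262A', 'R661H', 'T50Q']
Mutations(Zeta) = ['A121V', 'C351I', 'C874R', 'D819E', 'K739T', 'L928W', 'N262A', 'R661H', 'T50Q']
Intersection: ['A121V', 'C351I', 'C874R', 'D819E', 'K739T', 'R661H', 'T50Q'] ∩ ['A121V', 'C351I', 'C874R', 'D819E', 'K739T', 'L928W', 'N262A', 'R661H', 'T50Q'] = ['A121V', 'C351I', 'C874R', 'D819E', 'K739T', 'R661H', 'T50Q']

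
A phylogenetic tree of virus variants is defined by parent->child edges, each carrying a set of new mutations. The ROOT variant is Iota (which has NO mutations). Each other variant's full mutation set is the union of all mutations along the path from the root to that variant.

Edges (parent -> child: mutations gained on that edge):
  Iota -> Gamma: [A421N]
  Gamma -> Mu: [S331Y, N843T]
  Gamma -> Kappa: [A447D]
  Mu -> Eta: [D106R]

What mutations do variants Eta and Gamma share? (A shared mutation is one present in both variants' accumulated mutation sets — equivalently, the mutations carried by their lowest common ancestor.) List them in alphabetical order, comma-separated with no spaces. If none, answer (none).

Answer: A421N

Derivation:
Accumulating mutations along path to Eta:
  At Iota: gained [] -> total []
  At Gamma: gained ['A421N'] -> total ['A421N']
  At Mu: gained ['S331Y', 'N843T'] -> total ['A421N', 'N843T', 'S331Y']
  At Eta: gained ['D106R'] -> total ['A421N', 'D106R', 'N843T', 'S331Y']
Mutations(Eta) = ['A421N', 'D106R', 'N843T', 'S331Y']
Accumulating mutations along path to Gamma:
  At Iota: gained [] -> total []
  At Gamma: gained ['A421N'] -> total ['A421N']
Mutations(Gamma) = ['A421N']
Intersection: ['A421N', 'D106R', 'N843T', 'S331Y'] ∩ ['A421N'] = ['A421N']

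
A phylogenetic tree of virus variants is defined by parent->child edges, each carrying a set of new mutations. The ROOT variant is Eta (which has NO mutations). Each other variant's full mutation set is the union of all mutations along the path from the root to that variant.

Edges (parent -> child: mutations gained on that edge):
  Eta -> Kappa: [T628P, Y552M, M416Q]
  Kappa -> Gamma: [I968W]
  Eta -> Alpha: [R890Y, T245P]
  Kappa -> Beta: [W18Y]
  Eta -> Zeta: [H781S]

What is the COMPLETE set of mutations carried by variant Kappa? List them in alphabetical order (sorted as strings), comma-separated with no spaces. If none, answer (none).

At Eta: gained [] -> total []
At Kappa: gained ['T628P', 'Y552M', 'M416Q'] -> total ['M416Q', 'T628P', 'Y552M']

Answer: M416Q,T628P,Y552M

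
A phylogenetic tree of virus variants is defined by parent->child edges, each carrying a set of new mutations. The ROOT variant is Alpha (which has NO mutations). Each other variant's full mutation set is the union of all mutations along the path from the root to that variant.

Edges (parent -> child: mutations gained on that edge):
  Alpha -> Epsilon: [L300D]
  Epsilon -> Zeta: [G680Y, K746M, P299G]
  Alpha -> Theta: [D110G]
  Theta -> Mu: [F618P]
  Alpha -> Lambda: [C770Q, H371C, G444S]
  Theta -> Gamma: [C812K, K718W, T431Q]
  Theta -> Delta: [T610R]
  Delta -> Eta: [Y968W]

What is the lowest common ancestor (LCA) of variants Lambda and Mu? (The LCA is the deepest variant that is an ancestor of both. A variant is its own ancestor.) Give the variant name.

Answer: Alpha

Derivation:
Path from root to Lambda: Alpha -> Lambda
  ancestors of Lambda: {Alpha, Lambda}
Path from root to Mu: Alpha -> Theta -> Mu
  ancestors of Mu: {Alpha, Theta, Mu}
Common ancestors: {Alpha}
Walk up from Mu: Mu (not in ancestors of Lambda), Theta (not in ancestors of Lambda), Alpha (in ancestors of Lambda)
Deepest common ancestor (LCA) = Alpha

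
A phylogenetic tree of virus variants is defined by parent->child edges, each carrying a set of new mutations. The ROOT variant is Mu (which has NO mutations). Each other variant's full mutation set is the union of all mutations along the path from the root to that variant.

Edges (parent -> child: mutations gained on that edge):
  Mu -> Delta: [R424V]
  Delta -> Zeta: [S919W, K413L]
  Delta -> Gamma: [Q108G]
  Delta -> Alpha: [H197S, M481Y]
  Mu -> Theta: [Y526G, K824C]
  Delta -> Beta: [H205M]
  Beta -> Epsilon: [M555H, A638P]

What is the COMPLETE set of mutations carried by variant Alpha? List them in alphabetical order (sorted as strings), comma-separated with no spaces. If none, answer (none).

At Mu: gained [] -> total []
At Delta: gained ['R424V'] -> total ['R424V']
At Alpha: gained ['H197S', 'M481Y'] -> total ['H197S', 'M481Y', 'R424V']

Answer: H197S,M481Y,R424V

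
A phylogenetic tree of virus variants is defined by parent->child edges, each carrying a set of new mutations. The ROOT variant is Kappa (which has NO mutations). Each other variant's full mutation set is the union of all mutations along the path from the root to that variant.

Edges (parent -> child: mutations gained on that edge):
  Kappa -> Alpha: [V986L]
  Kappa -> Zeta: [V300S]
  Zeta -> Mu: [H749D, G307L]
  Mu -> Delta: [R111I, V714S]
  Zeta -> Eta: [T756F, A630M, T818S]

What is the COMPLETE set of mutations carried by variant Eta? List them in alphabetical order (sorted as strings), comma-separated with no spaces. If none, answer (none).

Answer: A630M,T756F,T818S,V300S

Derivation:
At Kappa: gained [] -> total []
At Zeta: gained ['V300S'] -> total ['V300S']
At Eta: gained ['T756F', 'A630M', 'T818S'] -> total ['A630M', 'T756F', 'T818S', 'V300S']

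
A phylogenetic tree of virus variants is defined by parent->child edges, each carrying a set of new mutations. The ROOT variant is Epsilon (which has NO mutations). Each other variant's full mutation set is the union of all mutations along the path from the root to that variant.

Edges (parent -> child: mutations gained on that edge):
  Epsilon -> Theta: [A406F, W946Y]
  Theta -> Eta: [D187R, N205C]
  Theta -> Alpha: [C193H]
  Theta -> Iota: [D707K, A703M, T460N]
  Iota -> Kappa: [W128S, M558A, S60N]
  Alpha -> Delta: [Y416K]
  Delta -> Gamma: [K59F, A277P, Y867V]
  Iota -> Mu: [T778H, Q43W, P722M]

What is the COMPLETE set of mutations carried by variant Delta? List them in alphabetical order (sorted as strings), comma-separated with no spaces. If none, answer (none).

At Epsilon: gained [] -> total []
At Theta: gained ['A406F', 'W946Y'] -> total ['A406F', 'W946Y']
At Alpha: gained ['C193H'] -> total ['A406F', 'C193H', 'W946Y']
At Delta: gained ['Y416K'] -> total ['A406F', 'C193H', 'W946Y', 'Y416K']

Answer: A406F,C193H,W946Y,Y416K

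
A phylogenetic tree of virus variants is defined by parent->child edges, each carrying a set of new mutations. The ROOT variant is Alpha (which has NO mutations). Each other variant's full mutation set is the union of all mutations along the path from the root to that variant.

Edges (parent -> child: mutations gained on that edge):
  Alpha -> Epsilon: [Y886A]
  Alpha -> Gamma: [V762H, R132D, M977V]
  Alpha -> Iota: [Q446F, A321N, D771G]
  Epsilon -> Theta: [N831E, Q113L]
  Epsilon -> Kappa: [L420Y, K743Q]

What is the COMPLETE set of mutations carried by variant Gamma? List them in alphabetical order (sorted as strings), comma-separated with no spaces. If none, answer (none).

At Alpha: gained [] -> total []
At Gamma: gained ['V762H', 'R132D', 'M977V'] -> total ['M977V', 'R132D', 'V762H']

Answer: M977V,R132D,V762H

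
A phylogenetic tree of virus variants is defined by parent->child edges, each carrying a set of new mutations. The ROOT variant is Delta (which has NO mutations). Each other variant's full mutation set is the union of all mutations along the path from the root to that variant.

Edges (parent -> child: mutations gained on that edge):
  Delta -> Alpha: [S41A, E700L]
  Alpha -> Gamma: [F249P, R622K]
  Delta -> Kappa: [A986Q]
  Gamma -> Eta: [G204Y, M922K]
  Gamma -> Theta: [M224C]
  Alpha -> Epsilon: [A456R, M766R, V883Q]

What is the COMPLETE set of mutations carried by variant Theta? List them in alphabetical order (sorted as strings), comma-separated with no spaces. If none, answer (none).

Answer: E700L,F249P,M224C,R622K,S41A

Derivation:
At Delta: gained [] -> total []
At Alpha: gained ['S41A', 'E700L'] -> total ['E700L', 'S41A']
At Gamma: gained ['F249P', 'R622K'] -> total ['E700L', 'F249P', 'R622K', 'S41A']
At Theta: gained ['M224C'] -> total ['E700L', 'F249P', 'M224C', 'R622K', 'S41A']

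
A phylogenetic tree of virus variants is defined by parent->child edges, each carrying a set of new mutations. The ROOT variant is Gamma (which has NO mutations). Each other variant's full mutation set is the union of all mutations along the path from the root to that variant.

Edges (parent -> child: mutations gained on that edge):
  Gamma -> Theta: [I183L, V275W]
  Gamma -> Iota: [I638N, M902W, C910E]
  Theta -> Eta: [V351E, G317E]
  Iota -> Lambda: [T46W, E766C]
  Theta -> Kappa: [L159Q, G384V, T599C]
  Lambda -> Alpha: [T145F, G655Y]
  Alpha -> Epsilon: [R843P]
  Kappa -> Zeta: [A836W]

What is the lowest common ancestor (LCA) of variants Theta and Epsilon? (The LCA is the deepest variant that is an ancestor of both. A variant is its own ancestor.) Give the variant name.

Path from root to Theta: Gamma -> Theta
  ancestors of Theta: {Gamma, Theta}
Path from root to Epsilon: Gamma -> Iota -> Lambda -> Alpha -> Epsilon
  ancestors of Epsilon: {Gamma, Iota, Lambda, Alpha, Epsilon}
Common ancestors: {Gamma}
Walk up from Epsilon: Epsilon (not in ancestors of Theta), Alpha (not in ancestors of Theta), Lambda (not in ancestors of Theta), Iota (not in ancestors of Theta), Gamma (in ancestors of Theta)
Deepest common ancestor (LCA) = Gamma

Answer: Gamma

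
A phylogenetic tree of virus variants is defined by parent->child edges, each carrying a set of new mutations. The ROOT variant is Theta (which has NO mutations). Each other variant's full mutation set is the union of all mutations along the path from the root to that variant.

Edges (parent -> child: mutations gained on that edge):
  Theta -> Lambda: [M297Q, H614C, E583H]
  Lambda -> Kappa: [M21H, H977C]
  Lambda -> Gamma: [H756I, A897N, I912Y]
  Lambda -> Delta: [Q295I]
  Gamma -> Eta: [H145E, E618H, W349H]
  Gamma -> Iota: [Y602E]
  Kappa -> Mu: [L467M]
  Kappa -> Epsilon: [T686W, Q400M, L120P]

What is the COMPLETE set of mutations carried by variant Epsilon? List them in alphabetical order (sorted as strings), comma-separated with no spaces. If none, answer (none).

Answer: E583H,H614C,H977C,L120P,M21H,M297Q,Q400M,T686W

Derivation:
At Theta: gained [] -> total []
At Lambda: gained ['M297Q', 'H614C', 'E583H'] -> total ['E583H', 'H614C', 'M297Q']
At Kappa: gained ['M21H', 'H977C'] -> total ['E583H', 'H614C', 'H977C', 'M21H', 'M297Q']
At Epsilon: gained ['T686W', 'Q400M', 'L120P'] -> total ['E583H', 'H614C', 'H977C', 'L120P', 'M21H', 'M297Q', 'Q400M', 'T686W']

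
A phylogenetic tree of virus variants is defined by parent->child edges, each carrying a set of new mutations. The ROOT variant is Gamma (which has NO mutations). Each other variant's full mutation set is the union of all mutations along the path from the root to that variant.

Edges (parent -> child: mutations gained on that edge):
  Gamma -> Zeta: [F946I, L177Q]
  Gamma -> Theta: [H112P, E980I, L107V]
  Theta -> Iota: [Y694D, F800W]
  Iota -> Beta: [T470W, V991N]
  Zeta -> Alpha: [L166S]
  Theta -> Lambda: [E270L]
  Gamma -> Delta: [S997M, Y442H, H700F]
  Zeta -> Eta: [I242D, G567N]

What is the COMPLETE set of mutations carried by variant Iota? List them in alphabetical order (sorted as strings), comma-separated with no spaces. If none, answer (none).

At Gamma: gained [] -> total []
At Theta: gained ['H112P', 'E980I', 'L107V'] -> total ['E980I', 'H112P', 'L107V']
At Iota: gained ['Y694D', 'F800W'] -> total ['E980I', 'F800W', 'H112P', 'L107V', 'Y694D']

Answer: E980I,F800W,H112P,L107V,Y694D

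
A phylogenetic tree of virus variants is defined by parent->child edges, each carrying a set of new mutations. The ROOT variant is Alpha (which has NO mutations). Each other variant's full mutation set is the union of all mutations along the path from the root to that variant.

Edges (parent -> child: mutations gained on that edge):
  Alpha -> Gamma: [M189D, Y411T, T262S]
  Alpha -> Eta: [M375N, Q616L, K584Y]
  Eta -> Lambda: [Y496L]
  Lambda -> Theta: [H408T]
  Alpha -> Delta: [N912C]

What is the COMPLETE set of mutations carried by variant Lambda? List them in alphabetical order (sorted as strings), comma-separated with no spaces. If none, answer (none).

Answer: K584Y,M375N,Q616L,Y496L

Derivation:
At Alpha: gained [] -> total []
At Eta: gained ['M375N', 'Q616L', 'K584Y'] -> total ['K584Y', 'M375N', 'Q616L']
At Lambda: gained ['Y496L'] -> total ['K584Y', 'M375N', 'Q616L', 'Y496L']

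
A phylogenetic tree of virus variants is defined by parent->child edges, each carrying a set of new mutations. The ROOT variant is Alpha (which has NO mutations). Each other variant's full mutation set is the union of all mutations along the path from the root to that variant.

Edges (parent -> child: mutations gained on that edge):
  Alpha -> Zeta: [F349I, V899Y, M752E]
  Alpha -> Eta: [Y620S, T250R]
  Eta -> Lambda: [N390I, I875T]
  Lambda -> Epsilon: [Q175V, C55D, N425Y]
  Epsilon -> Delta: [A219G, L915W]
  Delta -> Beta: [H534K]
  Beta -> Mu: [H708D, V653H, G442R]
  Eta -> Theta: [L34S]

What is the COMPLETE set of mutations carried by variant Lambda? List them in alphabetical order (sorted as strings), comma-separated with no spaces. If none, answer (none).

Answer: I875T,N390I,T250R,Y620S

Derivation:
At Alpha: gained [] -> total []
At Eta: gained ['Y620S', 'T250R'] -> total ['T250R', 'Y620S']
At Lambda: gained ['N390I', 'I875T'] -> total ['I875T', 'N390I', 'T250R', 'Y620S']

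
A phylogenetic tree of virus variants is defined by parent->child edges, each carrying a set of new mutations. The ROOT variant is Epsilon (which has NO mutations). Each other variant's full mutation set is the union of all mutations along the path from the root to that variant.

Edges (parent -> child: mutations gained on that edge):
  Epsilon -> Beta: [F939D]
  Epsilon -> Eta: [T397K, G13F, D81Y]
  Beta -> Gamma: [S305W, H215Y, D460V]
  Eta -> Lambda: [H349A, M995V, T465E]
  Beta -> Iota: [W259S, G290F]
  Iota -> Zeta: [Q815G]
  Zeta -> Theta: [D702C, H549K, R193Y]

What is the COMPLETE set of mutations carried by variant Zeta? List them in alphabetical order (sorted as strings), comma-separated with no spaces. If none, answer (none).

Answer: F939D,G290F,Q815G,W259S

Derivation:
At Epsilon: gained [] -> total []
At Beta: gained ['F939D'] -> total ['F939D']
At Iota: gained ['W259S', 'G290F'] -> total ['F939D', 'G290F', 'W259S']
At Zeta: gained ['Q815G'] -> total ['F939D', 'G290F', 'Q815G', 'W259S']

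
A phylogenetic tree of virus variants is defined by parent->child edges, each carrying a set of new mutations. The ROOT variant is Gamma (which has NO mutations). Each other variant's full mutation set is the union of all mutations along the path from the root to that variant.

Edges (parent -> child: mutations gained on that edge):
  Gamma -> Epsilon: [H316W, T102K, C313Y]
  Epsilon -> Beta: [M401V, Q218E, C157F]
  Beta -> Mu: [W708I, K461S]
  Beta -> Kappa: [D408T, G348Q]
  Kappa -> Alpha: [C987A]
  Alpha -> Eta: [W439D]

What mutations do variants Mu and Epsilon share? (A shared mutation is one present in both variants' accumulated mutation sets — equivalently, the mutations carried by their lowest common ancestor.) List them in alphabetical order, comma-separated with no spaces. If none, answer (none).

Accumulating mutations along path to Mu:
  At Gamma: gained [] -> total []
  At Epsilon: gained ['H316W', 'T102K', 'C313Y'] -> total ['C313Y', 'H316W', 'T102K']
  At Beta: gained ['M401V', 'Q218E', 'C157F'] -> total ['C157F', 'C313Y', 'H316W', 'M401V', 'Q218E', 'T102K']
  At Mu: gained ['W708I', 'K461S'] -> total ['C157F', 'C313Y', 'H316W', 'K461S', 'M401V', 'Q218E', 'T102K', 'W708I']
Mutations(Mu) = ['C157F', 'C313Y', 'H316W', 'K461S', 'M401V', 'Q218E', 'T102K', 'W708I']
Accumulating mutations along path to Epsilon:
  At Gamma: gained [] -> total []
  At Epsilon: gained ['H316W', 'T102K', 'C313Y'] -> total ['C313Y', 'H316W', 'T102K']
Mutations(Epsilon) = ['C313Y', 'H316W', 'T102K']
Intersection: ['C157F', 'C313Y', 'H316W', 'K461S', 'M401V', 'Q218E', 'T102K', 'W708I'] ∩ ['C313Y', 'H316W', 'T102K'] = ['C313Y', 'H316W', 'T102K']

Answer: C313Y,H316W,T102K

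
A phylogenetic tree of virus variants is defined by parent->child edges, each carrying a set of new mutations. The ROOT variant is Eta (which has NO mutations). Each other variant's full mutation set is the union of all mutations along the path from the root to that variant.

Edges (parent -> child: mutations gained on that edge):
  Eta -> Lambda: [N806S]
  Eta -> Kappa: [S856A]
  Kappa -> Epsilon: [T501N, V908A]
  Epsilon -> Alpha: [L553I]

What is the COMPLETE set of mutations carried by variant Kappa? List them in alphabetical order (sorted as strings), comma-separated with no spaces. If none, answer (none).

At Eta: gained [] -> total []
At Kappa: gained ['S856A'] -> total ['S856A']

Answer: S856A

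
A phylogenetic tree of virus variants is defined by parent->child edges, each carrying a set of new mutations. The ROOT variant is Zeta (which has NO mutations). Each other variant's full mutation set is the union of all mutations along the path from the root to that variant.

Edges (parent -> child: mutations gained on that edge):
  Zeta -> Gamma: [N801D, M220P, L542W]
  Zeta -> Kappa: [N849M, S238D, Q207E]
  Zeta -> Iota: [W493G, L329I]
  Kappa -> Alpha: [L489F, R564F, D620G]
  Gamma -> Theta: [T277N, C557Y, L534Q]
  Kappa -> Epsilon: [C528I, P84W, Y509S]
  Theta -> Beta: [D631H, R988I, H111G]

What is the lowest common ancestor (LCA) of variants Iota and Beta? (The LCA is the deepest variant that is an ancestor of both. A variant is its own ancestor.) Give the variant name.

Answer: Zeta

Derivation:
Path from root to Iota: Zeta -> Iota
  ancestors of Iota: {Zeta, Iota}
Path from root to Beta: Zeta -> Gamma -> Theta -> Beta
  ancestors of Beta: {Zeta, Gamma, Theta, Beta}
Common ancestors: {Zeta}
Walk up from Beta: Beta (not in ancestors of Iota), Theta (not in ancestors of Iota), Gamma (not in ancestors of Iota), Zeta (in ancestors of Iota)
Deepest common ancestor (LCA) = Zeta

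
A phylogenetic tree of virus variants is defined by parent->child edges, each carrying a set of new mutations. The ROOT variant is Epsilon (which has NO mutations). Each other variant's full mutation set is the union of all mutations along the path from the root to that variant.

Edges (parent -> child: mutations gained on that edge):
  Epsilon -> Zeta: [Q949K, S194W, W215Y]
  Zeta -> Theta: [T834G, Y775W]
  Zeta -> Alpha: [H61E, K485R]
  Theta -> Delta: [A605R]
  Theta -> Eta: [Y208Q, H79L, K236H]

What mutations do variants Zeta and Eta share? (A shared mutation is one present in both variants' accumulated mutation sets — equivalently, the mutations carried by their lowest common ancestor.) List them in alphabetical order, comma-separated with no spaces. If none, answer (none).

Answer: Q949K,S194W,W215Y

Derivation:
Accumulating mutations along path to Zeta:
  At Epsilon: gained [] -> total []
  At Zeta: gained ['Q949K', 'S194W', 'W215Y'] -> total ['Q949K', 'S194W', 'W215Y']
Mutations(Zeta) = ['Q949K', 'S194W', 'W215Y']
Accumulating mutations along path to Eta:
  At Epsilon: gained [] -> total []
  At Zeta: gained ['Q949K', 'S194W', 'W215Y'] -> total ['Q949K', 'S194W', 'W215Y']
  At Theta: gained ['T834G', 'Y775W'] -> total ['Q949K', 'S194W', 'T834G', 'W215Y', 'Y775W']
  At Eta: gained ['Y208Q', 'H79L', 'K236H'] -> total ['H79L', 'K236H', 'Q949K', 'S194W', 'T834G', 'W215Y', 'Y208Q', 'Y775W']
Mutations(Eta) = ['H79L', 'K236H', 'Q949K', 'S194W', 'T834G', 'W215Y', 'Y208Q', 'Y775W']
Intersection: ['Q949K', 'S194W', 'W215Y'] ∩ ['H79L', 'K236H', 'Q949K', 'S194W', 'T834G', 'W215Y', 'Y208Q', 'Y775W'] = ['Q949K', 'S194W', 'W215Y']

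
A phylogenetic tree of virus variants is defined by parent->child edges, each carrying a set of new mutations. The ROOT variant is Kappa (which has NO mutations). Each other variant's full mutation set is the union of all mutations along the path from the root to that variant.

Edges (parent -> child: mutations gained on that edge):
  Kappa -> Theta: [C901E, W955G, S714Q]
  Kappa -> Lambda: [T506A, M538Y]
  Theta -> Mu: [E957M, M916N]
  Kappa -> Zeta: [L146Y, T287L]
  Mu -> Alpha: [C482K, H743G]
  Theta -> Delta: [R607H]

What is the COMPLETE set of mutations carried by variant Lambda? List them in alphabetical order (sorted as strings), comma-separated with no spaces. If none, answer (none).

Answer: M538Y,T506A

Derivation:
At Kappa: gained [] -> total []
At Lambda: gained ['T506A', 'M538Y'] -> total ['M538Y', 'T506A']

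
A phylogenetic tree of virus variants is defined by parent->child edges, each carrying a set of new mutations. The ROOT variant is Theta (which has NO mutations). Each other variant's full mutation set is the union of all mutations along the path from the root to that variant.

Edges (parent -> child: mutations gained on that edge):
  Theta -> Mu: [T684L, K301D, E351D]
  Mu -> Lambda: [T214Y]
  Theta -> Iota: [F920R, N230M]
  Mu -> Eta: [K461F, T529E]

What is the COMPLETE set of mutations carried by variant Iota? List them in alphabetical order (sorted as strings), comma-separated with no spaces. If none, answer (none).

Answer: F920R,N230M

Derivation:
At Theta: gained [] -> total []
At Iota: gained ['F920R', 'N230M'] -> total ['F920R', 'N230M']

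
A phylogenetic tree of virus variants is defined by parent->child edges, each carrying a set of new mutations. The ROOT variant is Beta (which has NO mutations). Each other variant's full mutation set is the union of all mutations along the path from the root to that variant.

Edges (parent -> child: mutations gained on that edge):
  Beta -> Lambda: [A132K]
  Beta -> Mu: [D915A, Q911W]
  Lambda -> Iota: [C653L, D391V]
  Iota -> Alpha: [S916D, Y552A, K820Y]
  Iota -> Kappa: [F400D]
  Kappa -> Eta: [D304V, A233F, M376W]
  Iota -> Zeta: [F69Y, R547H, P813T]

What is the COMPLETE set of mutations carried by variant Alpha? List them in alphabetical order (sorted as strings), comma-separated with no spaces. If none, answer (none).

Answer: A132K,C653L,D391V,K820Y,S916D,Y552A

Derivation:
At Beta: gained [] -> total []
At Lambda: gained ['A132K'] -> total ['A132K']
At Iota: gained ['C653L', 'D391V'] -> total ['A132K', 'C653L', 'D391V']
At Alpha: gained ['S916D', 'Y552A', 'K820Y'] -> total ['A132K', 'C653L', 'D391V', 'K820Y', 'S916D', 'Y552A']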